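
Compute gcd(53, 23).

gcd(53, 23):
  53 = 2*23 + 7
  23 = 3*7 + 2
  7 = 3*2 + 1
  2 = 2*1
so gcd(53, 23) = 1.

1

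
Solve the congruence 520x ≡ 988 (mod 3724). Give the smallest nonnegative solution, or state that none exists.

gcd(3724, 520) = 4  (3724 = 7×520 + 84, 520 = 6×84 + 16, 84 = 5×16 + 4, 16 = 4×4).
4 divides 988, so solutions exist.
Back-substituting, 520×(-222) + 3724×(31) = 4.
So 520×(-222) ≡ 4 (mod 3724); multiply by 247: x ≡ -54834 (mod 931).
Smallest nonnegative: x = -54834 mod 931 = 95.

95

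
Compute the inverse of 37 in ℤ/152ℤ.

gcd(152, 37):
  152 = 4*37 + 4
  37 = 9*4 + 1
  4 = 4*1
so gcd(152, 37) = 1.
Back-substitute for Bézout coefficients:
  1 = 37 - 9*4
  ... = 37*(37) + 152*(-9)
So 37*37 ≡ 1 (mod 152), and 37 mod 152 = 37.

37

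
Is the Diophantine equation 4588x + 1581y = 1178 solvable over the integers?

yes

gcd(4588, 1581) = 31.
31 divides 1178, so integer solutions exist.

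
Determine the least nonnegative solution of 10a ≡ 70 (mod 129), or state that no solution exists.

gcd(129, 10) = 1.
1 divides 70, so solutions exist.
By Bézout, 10×(13) + 129×(-1) = 1.
So 10×(13) ≡ 1 (mod 129); multiply by 70: a ≡ 910 (mod 129).
Smallest nonnegative: a = 910 mod 129 = 7.

7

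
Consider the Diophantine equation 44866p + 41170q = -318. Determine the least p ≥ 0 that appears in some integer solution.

167

gcd(44866, 41170):
  44866 = 1×41170 + 3696
  41170 = 11×3696 + 514
  3696 = 7×514 + 98
  514 = 5×98 + 24
  98 = 4×24 + 2
  24 = 12×2
so gcd(44866, 41170) = 2.
2 divides -318, so solutions exist.
Back-substitute for Bézout coefficients:
  2 = 98 - 4×24
  ... = 44866×(1682) + 41170×(-1833)
Scale by -318/2 = -159: (p₀, q₀) = (-267438, 291447).
General solution: p = -267438 + 20585t, q = 291447 - 22433t for integer t.
p ≥ 0: smallest is -267438 mod 20585 = 167 (at t = 13), with q = -182.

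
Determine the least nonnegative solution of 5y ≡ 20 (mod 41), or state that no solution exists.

4

gcd(41, 5) = 1  (41 = 8×5 + 1, 5 = 5×1).
1 divides 20, so solutions exist.
Back-substituting, 5×(-8) + 41×(1) = 1.
So 5×(-8) ≡ 1 (mod 41); multiply by 20: y ≡ -160 (mod 41).
Smallest nonnegative: y = -160 mod 41 = 4.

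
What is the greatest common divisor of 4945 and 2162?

gcd(4945, 2162):
  4945 = 2×2162 + 621
  2162 = 3×621 + 299
  621 = 2×299 + 23
  299 = 13×23
so gcd(4945, 2162) = 23.

23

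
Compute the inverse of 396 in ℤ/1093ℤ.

1024

gcd(1093, 396):
  1093 = 2·396 + 301
  396 = 1·301 + 95
  301 = 3·95 + 16
  95 = 5·16 + 15
  16 = 1·15 + 1
  15 = 15·1
so gcd(1093, 396) = 1.
Back-substitute for Bézout coefficients:
  1 = 16 - 1·15
  ... = 396·(-69) + 1093·(25)
So 396·-69 ≡ 1 (mod 1093), and -69 mod 1093 = 1024.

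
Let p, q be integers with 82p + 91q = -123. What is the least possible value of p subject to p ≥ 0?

44

gcd(91, 82) = 1.
1 divides -123, so solutions exist.
By Bézout, 82·(10) + 91·(-9) = 1.
Scale by -123/1 = -123: (p₀, q₀) = (-1230, 1107).
General solution: p = -1230 + 91t, q = 1107 - 82t for integer t.
p ≥ 0: smallest is -1230 mod 91 = 44 (at t = 14), with q = -41.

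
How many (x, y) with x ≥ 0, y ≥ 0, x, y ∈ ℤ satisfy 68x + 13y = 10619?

gcd(68, 13) = 1  (68 = 5×13 + 3, 13 = 4×3 + 1, 3 = 3×1).
Back-substituting, 68×(-4) + 13×(21) = 1.
Scale by 10619: one solution is (-42476, 222999). Reduce x mod 13: (8, 775).
General: x = 8 + 13t, y = 775 - 68t.
x ≥ 0 ⇒ t ≥ 0; y ≥ 0 ⇒ t ≤ 11. So t ∈ [0, 11]: 12 solutions.

12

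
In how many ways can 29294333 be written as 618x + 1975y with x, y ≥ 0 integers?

24

gcd(1975, 618):
  1975 = 3·618 + 121
  618 = 5·121 + 13
  121 = 9·13 + 4
  13 = 3·4 + 1
  4 = 4·1
so gcd(1975, 618) = 1.
Back-substitute for Bézout coefficients:
  1 = 13 - 3·4
  ... = 618·(457) + 1975·(-143)
Scale by 29294333: one solution is (13387510181, -4189089619). Reduce x mod 1975: (331, 14729).
General: x = 331 + 1975t, y = 14729 - 618t.
x ≥ 0 ⇒ t ≥ 0; y ≥ 0 ⇒ t ≤ 23. So t ∈ [0, 23]: 24 solutions.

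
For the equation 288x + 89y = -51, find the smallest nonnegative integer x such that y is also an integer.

gcd(288, 89) = 1.
1 divides -51, so solutions exist.
By Bézout, 288·(17) + 89·(-55) = 1.
Scale by -51/1 = -51: (x₀, y₀) = (-867, 2805).
General solution: x = -867 + 89t, y = 2805 - 288t for integer t.
x ≥ 0: smallest is -867 mod 89 = 23 (at t = 10), with y = -75.

23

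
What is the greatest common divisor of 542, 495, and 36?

1

gcd(542, 495):
  542 = 1×495 + 47
  495 = 10×47 + 25
  47 = 1×25 + 22
  25 = 1×22 + 3
  22 = 7×3 + 1
  3 = 3×1
so gcd(542, 495) = 1.
gcd(1, 36) = 1.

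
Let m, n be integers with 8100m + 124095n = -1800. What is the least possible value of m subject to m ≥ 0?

919

gcd(124095, 8100):
  124095 = 15×8100 + 2595
  8100 = 3×2595 + 315
  2595 = 8×315 + 75
  315 = 4×75 + 15
  75 = 5×15
so gcd(124095, 8100) = 15.
15 divides -1800, so solutions exist.
Back-substitute for Bézout coefficients:
  15 = 315 - 4×75
  ... = 8100×(1578) + 124095×(-103)
Scale by -1800/15 = -120: (m₀, n₀) = (-189360, 12360).
General solution: m = -189360 + 8273t, n = 12360 - 540t for integer t.
m ≥ 0: smallest is -189360 mod 8273 = 919 (at t = 23), with n = -60.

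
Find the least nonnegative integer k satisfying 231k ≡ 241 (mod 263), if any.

50

gcd(263, 231) = 1  (263 = 1×231 + 32, 231 = 7×32 + 7, 32 = 4×7 + 4, 7 = 1×4 + 3, 4 = 1×3 + 1, 3 = 3×1).
1 divides 241, so solutions exist.
Back-substituting, 231×(-74) + 263×(65) = 1.
So 231×(-74) ≡ 1 (mod 263); multiply by 241: k ≡ -17834 (mod 263).
Smallest nonnegative: k = -17834 mod 263 = 50.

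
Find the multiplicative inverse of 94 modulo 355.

gcd(355, 94) = 1  (355 = 3·94 + 73, 94 = 1·73 + 21, 73 = 3·21 + 10, 21 = 2·10 + 1, 10 = 10·1).
Back-substituting, 94·(34) + 355·(-9) = 1.
So 94·34 ≡ 1 (mod 355), and 34 mod 355 = 34.

34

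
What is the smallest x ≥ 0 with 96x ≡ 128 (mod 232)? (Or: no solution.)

11

gcd(232, 96):
  232 = 2×96 + 40
  96 = 2×40 + 16
  40 = 2×16 + 8
  16 = 2×8
so gcd(232, 96) = 8.
8 divides 128, so solutions exist.
Back-substitute for Bézout coefficients:
  8 = 40 - 2×16
  ... = 96×(-12) + 232×(5)
So 96×(-12) ≡ 8 (mod 232); multiply by 16: x ≡ -192 (mod 29).
Smallest nonnegative: x = -192 mod 29 = 11.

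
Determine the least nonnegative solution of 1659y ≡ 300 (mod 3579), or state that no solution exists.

1081

gcd(3579, 1659):
  3579 = 2*1659 + 261
  1659 = 6*261 + 93
  261 = 2*93 + 75
  93 = 1*75 + 18
  75 = 4*18 + 3
  18 = 6*3
so gcd(3579, 1659) = 3.
3 divides 300, so solutions exist.
Back-substitute for Bézout coefficients:
  3 = 75 - 4*18
  ... = 1659*(-192) + 3579*(89)
So 1659*(-192) ≡ 3 (mod 3579); multiply by 100: y ≡ -19200 (mod 1193).
Smallest nonnegative: y = -19200 mod 1193 = 1081.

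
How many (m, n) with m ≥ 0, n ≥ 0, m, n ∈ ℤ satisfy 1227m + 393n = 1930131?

gcd(1227, 393) = 3  (1227 = 3·393 + 48, 393 = 8·48 + 9, 48 = 5·9 + 3, 9 = 3·3).
Back-substituting, 1227·(41) + 393·(-128) = 3.
Scale by 643377: one solution is (26378457, -82352256). Reduce m mod 131: (35, 4802).
General: m = 35 + 131t, n = 4802 - 409t.
m ≥ 0 ⇒ t ≥ 0; n ≥ 0 ⇒ t ≤ 11. So t ∈ [0, 11]: 12 solutions.

12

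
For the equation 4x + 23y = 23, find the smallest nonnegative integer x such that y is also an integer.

0

gcd(23, 4) = 1  (23 = 5×4 + 3, 4 = 1×3 + 1, 3 = 3×1).
1 divides 23, so solutions exist.
Back-substituting, 4×(6) + 23×(-1) = 1.
Scale by 23/1 = 23: (x₀, y₀) = (138, -23).
General solution: x = 138 + 23t, y = -23 - 4t for integer t.
x ≥ 0: smallest is 138 mod 23 = 0 (at t = -6), with y = 1.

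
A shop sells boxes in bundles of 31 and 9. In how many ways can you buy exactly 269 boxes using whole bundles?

1

Need nonnegative integers with 31j + 9k = 269.
gcd(31, 9) = 1, and 31·(-2) + 9·(7) = 1.
So (j₀, k₀) = (-538, 1883); general j = -538 + 9t, k = 1883 - 31t.
j ≥ 0 ⇒ t ≥ 60; k ≥ 0 ⇒ t ≤ 60. That's 1 value of t.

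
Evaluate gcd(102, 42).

6

gcd(102, 42) = 6  (102 = 2*42 + 18, 42 = 2*18 + 6, 18 = 3*6).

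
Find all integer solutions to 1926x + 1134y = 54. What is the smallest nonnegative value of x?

gcd(1926, 1134) = 18  (1926 = 1×1134 + 792, 1134 = 1×792 + 342, 792 = 2×342 + 108, 342 = 3×108 + 18, 108 = 6×18).
18 divides 54, so solutions exist.
Back-substituting, 1926×(-10) + 1134×(17) = 18.
Scale by 54/18 = 3: (x₀, y₀) = (-30, 51).
General solution: x = -30 + 63t, y = 51 - 107t for integer t.
x ≥ 0: smallest is -30 mod 63 = 33 (at t = 1), with y = -56.

33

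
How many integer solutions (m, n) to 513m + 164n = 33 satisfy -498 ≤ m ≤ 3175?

gcd(513, 164) = 1.
By Bézout, 513*(-39) + 164*(122) = 1.
Particular solution: (25, -78).
General solution: m = 25 + 164t, n = -78 - 513t for integer t.
-498 ≤ 25 + 164t ≤ 3175 gives t ∈ [-3, 19], which is 23 values.

23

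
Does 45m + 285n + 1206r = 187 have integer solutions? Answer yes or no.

gcd(285, 45) = 15  (285 = 6·45 + 15, 45 = 3·15).
gcd(15, 1206) = 3.
3 does not divide 187 (remainder 1), so no integer solutions.

no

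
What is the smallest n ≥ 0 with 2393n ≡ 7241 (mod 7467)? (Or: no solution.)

gcd(7467, 2393) = 1  (7467 = 3×2393 + 288, 2393 = 8×288 + 89, 288 = 3×89 + 21, 89 = 4×21 + 5, 21 = 4×5 + 1, 5 = 5×1).
1 divides 7241, so solutions exist.
Back-substituting, 2393×(-1426) + 7467×(457) = 1.
So 2393×(-1426) ≡ 1 (mod 7467); multiply by 7241: n ≡ -10325666 (mod 7467).
Smallest nonnegative: n = -10325666 mod 7467 = 1195.

1195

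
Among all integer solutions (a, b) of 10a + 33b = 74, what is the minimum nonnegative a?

14

gcd(33, 10) = 1.
1 divides 74, so solutions exist.
By Bézout, 10×(10) + 33×(-3) = 1.
Scale by 74/1 = 74: (a₀, b₀) = (740, -222).
General solution: a = 740 + 33t, b = -222 - 10t for integer t.
a ≥ 0: smallest is 740 mod 33 = 14 (at t = -22), with b = -2.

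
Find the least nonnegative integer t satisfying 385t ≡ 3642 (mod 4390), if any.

gcd(4390, 385):
  4390 = 11·385 + 155
  385 = 2·155 + 75
  155 = 2·75 + 5
  75 = 15·5
so gcd(4390, 385) = 5.
5 does not divide 3642, so the congruence has no solution.

no solution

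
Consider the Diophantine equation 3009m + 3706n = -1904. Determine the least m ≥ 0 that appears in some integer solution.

24

gcd(3706, 3009) = 17  (3706 = 1×3009 + 697, 3009 = 4×697 + 221, 697 = 3×221 + 34, 221 = 6×34 + 17, 34 = 2×17).
17 divides -1904, so solutions exist.
Back-substituting, 3009×(101) + 3706×(-82) = 17.
Scale by -1904/17 = -112: (m₀, n₀) = (-11312, 9184).
General solution: m = -11312 + 218t, n = 9184 - 177t for integer t.
m ≥ 0: smallest is -11312 mod 218 = 24 (at t = 52), with n = -20.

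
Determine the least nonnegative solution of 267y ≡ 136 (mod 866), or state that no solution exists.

gcd(866, 267):
  866 = 3×267 + 65
  267 = 4×65 + 7
  65 = 9×7 + 2
  7 = 3×2 + 1
  2 = 2×1
so gcd(866, 267) = 1.
1 divides 136, so solutions exist.
Back-substitute for Bézout coefficients:
  1 = 7 - 3×2
  ... = 267×(373) + 866×(-115)
So 267×(373) ≡ 1 (mod 866); multiply by 136: y ≡ 50728 (mod 866).
Smallest nonnegative: y = 50728 mod 866 = 500.

500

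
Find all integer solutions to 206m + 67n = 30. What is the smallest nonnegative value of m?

gcd(206, 67):
  206 = 3*67 + 5
  67 = 13*5 + 2
  5 = 2*2 + 1
  2 = 2*1
so gcd(206, 67) = 1.
1 divides 30, so solutions exist.
Back-substitute for Bézout coefficients:
  1 = 5 - 2*2
  ... = 206*(27) + 67*(-83)
Scale by 30/1 = 30: (m₀, n₀) = (810, -2490).
General solution: m = 810 + 67t, n = -2490 - 206t for integer t.
m ≥ 0: smallest is 810 mod 67 = 6 (at t = -12), with n = -18.

6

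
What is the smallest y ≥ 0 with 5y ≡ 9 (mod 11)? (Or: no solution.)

4

gcd(11, 5):
  11 = 2·5 + 1
  5 = 5·1
so gcd(11, 5) = 1.
1 divides 9, so solutions exist.
Back-substitute for Bézout coefficients:
  1 = 11 - 2·5
  ... = 5·(-2) + 11·(1)
So 5·(-2) ≡ 1 (mod 11); multiply by 9: y ≡ -18 (mod 11).
Smallest nonnegative: y = -18 mod 11 = 4.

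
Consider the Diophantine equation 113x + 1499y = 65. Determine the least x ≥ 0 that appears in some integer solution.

gcd(1499, 113) = 1  (1499 = 13·113 + 30, 113 = 3·30 + 23, 30 = 1·23 + 7, 23 = 3·7 + 2, 7 = 3·2 + 1, 2 = 2·1).
1 divides 65, so solutions exist.
Back-substituting, 113·(-650) + 1499·(49) = 1.
Scale by 65/1 = 65: (x₀, y₀) = (-42250, 3185).
General solution: x = -42250 + 1499t, y = 3185 - 113t for integer t.
x ≥ 0: smallest is -42250 mod 1499 = 1221 (at t = 29), with y = -92.

1221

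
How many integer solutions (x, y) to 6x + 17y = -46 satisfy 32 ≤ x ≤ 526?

gcd(17, 6):
  17 = 2·6 + 5
  6 = 1·5 + 1
  5 = 5·1
so gcd(17, 6) = 1.
Back-substitute for Bézout coefficients:
  1 = 6 - 1·5
  ... = 6·(3) + 17·(-1)
Scale by -46: particular solution (-138, 46); reduce x mod 17: (15, -8).
General solution: x = 15 + 17t, y = -8 - 6t for integer t.
32 ≤ 15 + 17t ≤ 526 gives t ∈ [1, 30], which is 30 values.

30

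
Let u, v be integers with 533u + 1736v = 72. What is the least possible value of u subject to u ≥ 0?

632

gcd(1736, 533) = 1.
1 divides 72, so solutions exist.
By Bézout, 533·(-811) + 1736·(249) = 1.
Scale by 72/1 = 72: (u₀, v₀) = (-58392, 17928).
General solution: u = -58392 + 1736t, v = 17928 - 533t for integer t.
u ≥ 0: smallest is -58392 mod 1736 = 632 (at t = 34), with v = -194.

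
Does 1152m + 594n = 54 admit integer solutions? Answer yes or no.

gcd(1152, 594) = 18.
18 divides 54, so integer solutions exist.

yes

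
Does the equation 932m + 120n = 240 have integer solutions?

gcd(932, 120):
  932 = 7*120 + 92
  120 = 1*92 + 28
  92 = 3*28 + 8
  28 = 3*8 + 4
  8 = 2*4
so gcd(932, 120) = 4.
4 divides 240, so integer solutions exist.

yes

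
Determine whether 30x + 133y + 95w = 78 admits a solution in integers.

yes

gcd(133, 30) = 1  (133 = 4×30 + 13, 30 = 2×13 + 4, 13 = 3×4 + 1, 4 = 4×1).
gcd(1, 95) = 1.
1 divides 78, so integer solutions exist.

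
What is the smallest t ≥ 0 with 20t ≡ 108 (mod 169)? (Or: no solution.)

73

gcd(169, 20) = 1.
1 divides 108, so solutions exist.
By Bézout, 20·(-76) + 169·(9) = 1.
So 20·(-76) ≡ 1 (mod 169); multiply by 108: t ≡ -8208 (mod 169).
Smallest nonnegative: t = -8208 mod 169 = 73.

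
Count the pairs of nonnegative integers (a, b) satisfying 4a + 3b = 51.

5

gcd(4, 3) = 1.
By Bézout, 4·(1) + 3·(-1) = 1.
One solution: (0, 17).
General: a = 0 + 3t, b = 17 - 4t.
a ≥ 0 ⇒ t ≥ 0; b ≥ 0 ⇒ t ≤ 4. So t ∈ [0, 4]: 5 solutions.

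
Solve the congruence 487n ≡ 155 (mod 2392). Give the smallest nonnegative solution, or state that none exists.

gcd(2392, 487) = 1.
1 divides 155, so solutions exist.
By Bézout, 487·(167) + 2392·(-34) = 1.
So 487·(167) ≡ 1 (mod 2392); multiply by 155: n ≡ 25885 (mod 2392).
Smallest nonnegative: n = 25885 mod 2392 = 1965.

1965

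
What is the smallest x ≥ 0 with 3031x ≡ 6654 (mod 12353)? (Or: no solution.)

12021

gcd(12353, 3031) = 1  (12353 = 4*3031 + 229, 3031 = 13*229 + 54, 229 = 4*54 + 13, 54 = 4*13 + 2, 13 = 6*2 + 1, 2 = 2*1).
1 divides 6654, so solutions exist.
Back-substituting, 3031*(-5718) + 12353*(1403) = 1.
So 3031*(-5718) ≡ 1 (mod 12353); multiply by 6654: x ≡ -38047572 (mod 12353).
Smallest nonnegative: x = -38047572 mod 12353 = 12021.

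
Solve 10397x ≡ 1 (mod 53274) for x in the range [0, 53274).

3761

gcd(53274, 10397) = 1.
By Bézout, 10397×(3761) + 53274×(-734) = 1.
So 10397×3761 ≡ 1 (mod 53274), and 3761 mod 53274 = 3761.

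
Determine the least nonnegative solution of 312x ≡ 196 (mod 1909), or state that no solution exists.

123

gcd(1909, 312):
  1909 = 6*312 + 37
  312 = 8*37 + 16
  37 = 2*16 + 5
  16 = 3*5 + 1
  5 = 5*1
so gcd(1909, 312) = 1.
1 divides 196, so solutions exist.
Back-substitute for Bézout coefficients:
  1 = 16 - 3*5
  ... = 312*(361) + 1909*(-59)
So 312*(361) ≡ 1 (mod 1909); multiply by 196: x ≡ 70756 (mod 1909).
Smallest nonnegative: x = 70756 mod 1909 = 123.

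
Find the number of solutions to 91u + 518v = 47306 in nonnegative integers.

7

gcd(518, 91):
  518 = 5·91 + 63
  91 = 1·63 + 28
  63 = 2·28 + 7
  28 = 4·7
so gcd(518, 91) = 7.
Back-substitute for Bézout coefficients:
  7 = 63 - 2·28
  ... = 91·(-17) + 518·(3)
Scale by 6758: one solution is (-114886, 20274). Reduce u mod 74: (36, 85).
General: u = 36 + 74t, v = 85 - 13t.
u ≥ 0 ⇒ t ≥ 0; v ≥ 0 ⇒ t ≤ 6. So t ∈ [0, 6]: 7 solutions.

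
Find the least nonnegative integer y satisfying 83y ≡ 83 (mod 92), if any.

gcd(92, 83) = 1.
1 divides 83, so solutions exist.
By Bézout, 83×(-41) + 92×(37) = 1.
So 83×(-41) ≡ 1 (mod 92); multiply by 83: y ≡ -3403 (mod 92).
Smallest nonnegative: y = -3403 mod 92 = 1.

1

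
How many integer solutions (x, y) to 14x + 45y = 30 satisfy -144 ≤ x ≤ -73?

gcd(45, 14):
  45 = 3×14 + 3
  14 = 4×3 + 2
  3 = 1×2 + 1
  2 = 2×1
so gcd(45, 14) = 1.
Back-substitute for Bézout coefficients:
  1 = 3 - 1×2
  ... = 14×(-16) + 45×(5)
Scale by 30: particular solution (-480, 150); reduce x mod 45: (15, -4).
General solution: x = 15 + 45t, y = -4 - 14t for integer t.
-144 ≤ 15 + 45t ≤ -73 gives t ∈ [-3, -2], which is 2 values.

2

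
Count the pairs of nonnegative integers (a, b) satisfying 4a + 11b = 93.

2

gcd(11, 4) = 1.
By Bézout, 4*(3) + 11*(-1) = 1.
One solution: (4, 7).
General: a = 4 + 11t, b = 7 - 4t.
a ≥ 0 ⇒ t ≥ 0; b ≥ 0 ⇒ t ≤ 1. So t ∈ [0, 1]: 2 solutions.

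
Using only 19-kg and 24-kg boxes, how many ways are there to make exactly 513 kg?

2

Need nonnegative integers with 19j + 24k = 513.
gcd(19, 24) = 1, and 19·(-5) + 24·(4) = 1.
So (j₀, k₀) = (-2565, 2052); general j = -2565 + 24t, k = 2052 - 19t.
j ≥ 0 ⇒ t ≥ 107; k ≥ 0 ⇒ t ≤ 108. That's 2 values of t.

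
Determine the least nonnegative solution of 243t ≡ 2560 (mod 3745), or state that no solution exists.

gcd(3745, 243) = 1.
1 divides 2560, so solutions exist.
By Bézout, 243×(262) + 3745×(-17) = 1.
So 243×(262) ≡ 1 (mod 3745); multiply by 2560: t ≡ 670720 (mod 3745).
Smallest nonnegative: t = 670720 mod 3745 = 365.

365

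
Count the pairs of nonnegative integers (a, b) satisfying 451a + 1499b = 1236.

gcd(1499, 451):
  1499 = 3*451 + 146
  451 = 3*146 + 13
  146 = 11*13 + 3
  13 = 4*3 + 1
  3 = 3*1
so gcd(1499, 451) = 1.
Back-substitute for Bézout coefficients:
  1 = 13 - 4*3
  ... = 451*(462) + 1499*(-139)
Scale by 1236: one solution is (571032, -171804). Reduce a mod 1499: (1412, -424).
General: a = 1412 + 1499t, b = -424 - 451t.
a ≥ 0 ⇒ t ≥ 0; b ≥ 0 ⇒ t ≤ -1. So t ∈ [0, -1]: 0 solutions.

0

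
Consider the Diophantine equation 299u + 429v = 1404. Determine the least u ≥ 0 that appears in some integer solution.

9

gcd(429, 299):
  429 = 1*299 + 130
  299 = 2*130 + 39
  130 = 3*39 + 13
  39 = 3*13
so gcd(429, 299) = 13.
13 divides 1404, so solutions exist.
Back-substitute for Bézout coefficients:
  13 = 130 - 3*39
  ... = 299*(-10) + 429*(7)
Scale by 1404/13 = 108: (u₀, v₀) = (-1080, 756).
General solution: u = -1080 + 33t, v = 756 - 23t for integer t.
u ≥ 0: smallest is -1080 mod 33 = 9 (at t = 33), with v = -3.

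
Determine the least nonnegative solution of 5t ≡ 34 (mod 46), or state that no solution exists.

16

gcd(46, 5) = 1  (46 = 9*5 + 1, 5 = 5*1).
1 divides 34, so solutions exist.
Back-substituting, 5*(-9) + 46*(1) = 1.
So 5*(-9) ≡ 1 (mod 46); multiply by 34: t ≡ -306 (mod 46).
Smallest nonnegative: t = -306 mod 46 = 16.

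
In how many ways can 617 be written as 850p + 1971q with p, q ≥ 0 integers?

gcd(1971, 850):
  1971 = 2×850 + 271
  850 = 3×271 + 37
  271 = 7×37 + 12
  37 = 3×12 + 1
  12 = 12×1
so gcd(1971, 850) = 1.
Back-substitute for Bézout coefficients:
  1 = 37 - 3×12
  ... = 850×(160) + 1971×(-69)
Scale by 617: one solution is (98720, -42573). Reduce p mod 1971: (170, -73).
General: p = 170 + 1971t, q = -73 - 850t.
p ≥ 0 ⇒ t ≥ 0; q ≥ 0 ⇒ t ≤ -1. So t ∈ [0, -1]: 0 solutions.

0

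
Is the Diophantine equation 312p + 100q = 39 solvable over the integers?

no

gcd(312, 100) = 4.
4 does not divide 39 (remainder 3), so no integer solutions.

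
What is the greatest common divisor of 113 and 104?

gcd(113, 104) = 1  (113 = 1*104 + 9, 104 = 11*9 + 5, 9 = 1*5 + 4, 5 = 1*4 + 1, 4 = 4*1).

1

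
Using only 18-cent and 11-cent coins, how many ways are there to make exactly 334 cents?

1

Need nonnegative integers with 18j + 11k = 334.
gcd(18, 11) = 1, and 18·(-3) + 11·(5) = 1.
So (j₀, k₀) = (-1002, 1670); general j = -1002 + 11t, k = 1670 - 18t.
j ≥ 0 ⇒ t ≥ 92; k ≥ 0 ⇒ t ≤ 92. That's 1 value of t.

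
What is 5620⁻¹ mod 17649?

14920

gcd(17649, 5620):
  17649 = 3·5620 + 789
  5620 = 7·789 + 97
  789 = 8·97 + 13
  97 = 7·13 + 6
  13 = 2·6 + 1
  6 = 6·1
so gcd(17649, 5620) = 1.
Back-substitute for Bézout coefficients:
  1 = 13 - 2·6
  ... = 5620·(-2729) + 17649·(869)
So 5620·-2729 ≡ 1 (mod 17649), and -2729 mod 17649 = 14920.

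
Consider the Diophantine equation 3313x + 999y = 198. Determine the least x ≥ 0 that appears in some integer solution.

576

gcd(3313, 999) = 1.
1 divides 198, so solutions exist.
By Bézout, 3313·(-98) + 999·(325) = 1.
Scale by 198/1 = 198: (x₀, y₀) = (-19404, 64350).
General solution: x = -19404 + 999t, y = 64350 - 3313t for integer t.
x ≥ 0: smallest is -19404 mod 999 = 576 (at t = 20), with y = -1910.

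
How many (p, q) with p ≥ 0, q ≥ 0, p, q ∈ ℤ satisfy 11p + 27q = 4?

gcd(27, 11):
  27 = 2×11 + 5
  11 = 2×5 + 1
  5 = 5×1
so gcd(27, 11) = 1.
Back-substitute for Bézout coefficients:
  1 = 11 - 2×5
  ... = 11×(5) + 27×(-2)
Scale by 4: one solution is (20, -8). Reduce p mod 27: (20, -8).
General: p = 20 + 27t, q = -8 - 11t.
p ≥ 0 ⇒ t ≥ 0; q ≥ 0 ⇒ t ≤ -1. So t ∈ [0, -1]: 0 solutions.

0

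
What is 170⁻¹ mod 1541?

gcd(1541, 170) = 1  (1541 = 9*170 + 11, 170 = 15*11 + 5, 11 = 2*5 + 1, 5 = 5*1).
Back-substituting, 170*(-281) + 1541*(31) = 1.
So 170*-281 ≡ 1 (mod 1541), and -281 mod 1541 = 1260.

1260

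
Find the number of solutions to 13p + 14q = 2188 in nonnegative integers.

12

gcd(14, 13) = 1.
By Bézout, 13·(-1) + 14·(1) = 1.
One solution: (10, 147).
General: p = 10 + 14t, q = 147 - 13t.
p ≥ 0 ⇒ t ≥ 0; q ≥ 0 ⇒ t ≤ 11. So t ∈ [0, 11]: 12 solutions.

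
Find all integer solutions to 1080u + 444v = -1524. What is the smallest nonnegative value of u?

36

gcd(1080, 444) = 12  (1080 = 2×444 + 192, 444 = 2×192 + 60, 192 = 3×60 + 12, 60 = 5×12).
12 divides -1524, so solutions exist.
Back-substituting, 1080×(7) + 444×(-17) = 12.
Scale by -1524/12 = -127: (u₀, v₀) = (-889, 2159).
General solution: u = -889 + 37t, v = 2159 - 90t for integer t.
u ≥ 0: smallest is -889 mod 37 = 36 (at t = 25), with v = -91.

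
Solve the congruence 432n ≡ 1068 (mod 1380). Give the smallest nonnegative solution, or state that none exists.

44

gcd(1380, 432) = 12.
12 divides 1068, so solutions exist.
By Bézout, 432·(16) + 1380·(-5) = 12.
So 432·(16) ≡ 12 (mod 1380); multiply by 89: n ≡ 1424 (mod 115).
Smallest nonnegative: n = 1424 mod 115 = 44.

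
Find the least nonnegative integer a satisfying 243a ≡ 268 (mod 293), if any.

gcd(293, 243):
  293 = 1×243 + 50
  243 = 4×50 + 43
  50 = 1×43 + 7
  43 = 6×7 + 1
  7 = 7×1
so gcd(293, 243) = 1.
1 divides 268, so solutions exist.
Back-substitute for Bézout coefficients:
  1 = 43 - 6×7
  ... = 243×(41) + 293×(-34)
So 243×(41) ≡ 1 (mod 293); multiply by 268: a ≡ 10988 (mod 293).
Smallest nonnegative: a = 10988 mod 293 = 147.

147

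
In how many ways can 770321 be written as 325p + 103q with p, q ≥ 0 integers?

gcd(325, 103) = 1.
By Bézout, 325×(-45) + 103×(142) = 1.
One solution: (102, 7157).
General: p = 102 + 103t, q = 7157 - 325t.
p ≥ 0 ⇒ t ≥ 0; q ≥ 0 ⇒ t ≤ 22. So t ∈ [0, 22]: 23 solutions.

23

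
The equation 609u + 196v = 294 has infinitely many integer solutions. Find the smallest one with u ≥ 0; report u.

14

gcd(609, 196) = 7.
7 divides 294, so solutions exist.
By Bézout, 609×(-9) + 196×(28) = 7.
Scale by 294/7 = 42: (u₀, v₀) = (-378, 1176).
General solution: u = -378 + 28t, v = 1176 - 87t for integer t.
u ≥ 0: smallest is -378 mod 28 = 14 (at t = 14), with v = -42.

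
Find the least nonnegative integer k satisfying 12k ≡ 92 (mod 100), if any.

gcd(100, 12) = 4.
4 divides 92, so solutions exist.
By Bézout, 12·(-8) + 100·(1) = 4.
So 12·(-8) ≡ 4 (mod 100); multiply by 23: k ≡ -184 (mod 25).
Smallest nonnegative: k = -184 mod 25 = 16.

16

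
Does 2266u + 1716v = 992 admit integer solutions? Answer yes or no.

no

gcd(2266, 1716):
  2266 = 1·1716 + 550
  1716 = 3·550 + 66
  550 = 8·66 + 22
  66 = 3·22
so gcd(2266, 1716) = 22.
22 does not divide 992 (remainder 2), so no integer solutions.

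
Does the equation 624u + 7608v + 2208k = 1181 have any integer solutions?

no

gcd(7608, 624) = 24.
gcd(24, 2208) = 24.
24 does not divide 1181 (remainder 5), so no integer solutions.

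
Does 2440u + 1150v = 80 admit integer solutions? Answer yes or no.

yes

gcd(2440, 1150) = 10  (2440 = 2×1150 + 140, 1150 = 8×140 + 30, 140 = 4×30 + 20, 30 = 1×20 + 10, 20 = 2×10).
10 divides 80, so integer solutions exist.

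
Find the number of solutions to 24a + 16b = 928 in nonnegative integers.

20

gcd(24, 16):
  24 = 1×16 + 8
  16 = 2×8
so gcd(24, 16) = 8.
Back-substitute for Bézout coefficients:
  8 = 24 - 1×16
  ... = 24×(1) + 16×(-1)
Scale by 116: one solution is (116, -116). Reduce a mod 2: (0, 58).
General: a = 0 + 2t, b = 58 - 3t.
a ≥ 0 ⇒ t ≥ 0; b ≥ 0 ⇒ t ≤ 19. So t ∈ [0, 19]: 20 solutions.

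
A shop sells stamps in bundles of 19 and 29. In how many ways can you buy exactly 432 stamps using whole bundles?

1

Need nonnegative integers with 19j + 29k = 432.
gcd(19, 29) = 1, and 19·(-3) + 29·(2) = 1.
So (j₀, k₀) = (-1296, 864); general j = -1296 + 29t, k = 864 - 19t.
j ≥ 0 ⇒ t ≥ 45; k ≥ 0 ⇒ t ≤ 45. That's 1 value of t.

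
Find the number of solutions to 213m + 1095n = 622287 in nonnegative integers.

gcd(1095, 213) = 3  (1095 = 5*213 + 30, 213 = 7*30 + 3, 30 = 10*3).
Back-substituting, 213*(36) + 1095*(-7) = 3.
Scale by 207429: one solution is (7467444, -1452003). Reduce m mod 365: (274, 515).
General: m = 274 + 365t, n = 515 - 71t.
m ≥ 0 ⇒ t ≥ 0; n ≥ 0 ⇒ t ≤ 7. So t ∈ [0, 7]: 8 solutions.

8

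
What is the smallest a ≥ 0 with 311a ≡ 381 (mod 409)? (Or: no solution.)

gcd(409, 311) = 1  (409 = 1×311 + 98, 311 = 3×98 + 17, 98 = 5×17 + 13, 17 = 1×13 + 4, 13 = 3×4 + 1, 4 = 4×1).
1 divides 381, so solutions exist.
Back-substituting, 311×(-96) + 409×(73) = 1.
So 311×(-96) ≡ 1 (mod 409); multiply by 381: a ≡ -36576 (mod 409).
Smallest nonnegative: a = -36576 mod 409 = 234.

234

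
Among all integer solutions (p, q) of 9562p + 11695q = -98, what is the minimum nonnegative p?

976

gcd(11695, 9562):
  11695 = 1×9562 + 2133
  9562 = 4×2133 + 1030
  2133 = 2×1030 + 73
  1030 = 14×73 + 8
  73 = 9×8 + 1
  8 = 8×1
so gcd(11695, 9562) = 1.
1 divides -98, so solutions exist.
Back-substitute for Bézout coefficients:
  1 = 73 - 9×8
  ... = 9562×(-1442) + 11695×(1179)
Scale by -98/1 = -98: (p₀, q₀) = (141316, -115542).
General solution: p = 141316 + 11695t, q = -115542 - 9562t for integer t.
p ≥ 0: smallest is 141316 mod 11695 = 976 (at t = -12), with q = -798.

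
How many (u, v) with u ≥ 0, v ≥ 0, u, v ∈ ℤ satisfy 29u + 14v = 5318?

gcd(29, 14):
  29 = 2*14 + 1
  14 = 14*1
so gcd(29, 14) = 1.
Back-substitute for Bézout coefficients:
  1 = 29 - 2*14
  ... = 29*(1) + 14*(-2)
Scale by 5318: one solution is (5318, -10636). Reduce u mod 14: (12, 355).
General: u = 12 + 14t, v = 355 - 29t.
u ≥ 0 ⇒ t ≥ 0; v ≥ 0 ⇒ t ≤ 12. So t ∈ [0, 12]: 13 solutions.

13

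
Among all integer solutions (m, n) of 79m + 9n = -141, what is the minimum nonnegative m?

3

gcd(79, 9):
  79 = 8×9 + 7
  9 = 1×7 + 2
  7 = 3×2 + 1
  2 = 2×1
so gcd(79, 9) = 1.
1 divides -141, so solutions exist.
Back-substitute for Bézout coefficients:
  1 = 7 - 3×2
  ... = 79×(4) + 9×(-35)
Scale by -141/1 = -141: (m₀, n₀) = (-564, 4935).
General solution: m = -564 + 9t, n = 4935 - 79t for integer t.
m ≥ 0: smallest is -564 mod 9 = 3 (at t = 63), with n = -42.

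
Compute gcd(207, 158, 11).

1

gcd(207, 158) = 1  (207 = 1×158 + 49, 158 = 3×49 + 11, 49 = 4×11 + 5, 11 = 2×5 + 1, 5 = 5×1).
gcd(1, 11) = 1.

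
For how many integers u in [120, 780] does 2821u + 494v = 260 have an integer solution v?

18

gcd(2821, 494) = 13.
By Bézout, 2821*(-7) + 494*(40) = 13.
Particular solution: (12, -68).
General solution: u = 12 + 38t, v = -68 - 217t for integer t.
120 ≤ 12 + 38t ≤ 780 gives t ∈ [3, 20], which is 18 values.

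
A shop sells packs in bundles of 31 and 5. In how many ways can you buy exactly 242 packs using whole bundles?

2

Need nonnegative integers with 31j + 5k = 242.
gcd(31, 5) = 1, and 31·(1) + 5·(-6) = 1.
So (j₀, k₀) = (242, -1452); general j = 242 + 5t, k = -1452 - 31t.
j ≥ 0 ⇒ t ≥ -48; k ≥ 0 ⇒ t ≤ -47. That's 2 values of t.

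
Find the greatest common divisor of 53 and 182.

gcd(182, 53):
  182 = 3*53 + 23
  53 = 2*23 + 7
  23 = 3*7 + 2
  7 = 3*2 + 1
  2 = 2*1
so gcd(182, 53) = 1.

1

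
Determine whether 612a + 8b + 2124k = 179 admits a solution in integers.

no

gcd(612, 8) = 4  (612 = 76×8 + 4, 8 = 2×4).
gcd(4, 2124) = 4.
4 does not divide 179 (remainder 3), so no integer solutions.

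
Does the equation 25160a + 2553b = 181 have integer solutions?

no

gcd(25160, 2553):
  25160 = 9*2553 + 2183
  2553 = 1*2183 + 370
  2183 = 5*370 + 333
  370 = 1*333 + 37
  333 = 9*37
so gcd(25160, 2553) = 37.
37 does not divide 181 (remainder 33), so no integer solutions.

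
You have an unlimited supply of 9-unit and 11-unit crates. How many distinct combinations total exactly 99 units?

2

Need nonnegative integers with 9j + 11k = 99.
gcd(9, 11) = 1, and 9·(5) + 11·(-4) = 1.
So (j₀, k₀) = (495, -396); general j = 495 + 11t, k = -396 - 9t.
j ≥ 0 ⇒ t ≥ -45; k ≥ 0 ⇒ t ≤ -44. That's 2 values of t.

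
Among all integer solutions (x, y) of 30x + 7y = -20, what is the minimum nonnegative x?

gcd(30, 7):
  30 = 4×7 + 2
  7 = 3×2 + 1
  2 = 2×1
so gcd(30, 7) = 1.
1 divides -20, so solutions exist.
Back-substitute for Bézout coefficients:
  1 = 7 - 3×2
  ... = 30×(-3) + 7×(13)
Scale by -20/1 = -20: (x₀, y₀) = (60, -260).
General solution: x = 60 + 7t, y = -260 - 30t for integer t.
x ≥ 0: smallest is 60 mod 7 = 4 (at t = -8), with y = -20.

4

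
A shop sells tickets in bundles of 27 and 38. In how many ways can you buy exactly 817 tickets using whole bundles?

1

Need nonnegative integers with 27j + 38k = 817.
gcd(27, 38) = 1, and 27·(-7) + 38·(5) = 1.
So (j₀, k₀) = (-5719, 4085); general j = -5719 + 38t, k = 4085 - 27t.
j ≥ 0 ⇒ t ≥ 151; k ≥ 0 ⇒ t ≤ 151. That's 1 value of t.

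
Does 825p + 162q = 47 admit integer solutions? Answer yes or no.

gcd(825, 162) = 3  (825 = 5×162 + 15, 162 = 10×15 + 12, 15 = 1×12 + 3, 12 = 4×3).
3 does not divide 47 (remainder 2), so no integer solutions.

no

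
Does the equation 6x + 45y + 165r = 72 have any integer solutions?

gcd(45, 6):
  45 = 7*6 + 3
  6 = 2*3
so gcd(45, 6) = 3.
gcd(3, 165) = 3.
3 divides 72, so integer solutions exist.

yes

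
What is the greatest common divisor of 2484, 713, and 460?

23

gcd(2484, 713) = 23  (2484 = 3×713 + 345, 713 = 2×345 + 23, 345 = 15×23).
gcd(23, 460) = 23.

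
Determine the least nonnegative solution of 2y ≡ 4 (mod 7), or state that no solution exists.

2

gcd(7, 2) = 1.
1 divides 4, so solutions exist.
By Bézout, 2*(-3) + 7*(1) = 1.
So 2*(-3) ≡ 1 (mod 7); multiply by 4: y ≡ -12 (mod 7).
Smallest nonnegative: y = -12 mod 7 = 2.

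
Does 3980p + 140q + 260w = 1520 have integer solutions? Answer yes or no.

gcd(3980, 140) = 20.
gcd(20, 260) = 20.
20 divides 1520, so integer solutions exist.

yes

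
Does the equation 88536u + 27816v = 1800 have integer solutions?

yes

gcd(88536, 27816) = 24  (88536 = 3×27816 + 5088, 27816 = 5×5088 + 2376, 5088 = 2×2376 + 336, 2376 = 7×336 + 24, 336 = 14×24).
24 divides 1800, so integer solutions exist.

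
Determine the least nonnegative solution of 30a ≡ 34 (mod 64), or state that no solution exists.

gcd(64, 30) = 2  (64 = 2×30 + 4, 30 = 7×4 + 2, 4 = 2×2).
2 divides 34, so solutions exist.
Back-substituting, 30×(15) + 64×(-7) = 2.
So 30×(15) ≡ 2 (mod 64); multiply by 17: a ≡ 255 (mod 32).
Smallest nonnegative: a = 255 mod 32 = 31.

31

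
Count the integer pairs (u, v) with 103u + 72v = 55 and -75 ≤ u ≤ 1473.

gcd(103, 72) = 1  (103 = 1×72 + 31, 72 = 2×31 + 10, 31 = 3×10 + 1, 10 = 10×1).
Back-substituting, 103×(7) + 72×(-10) = 1.
Scale by 55: particular solution (385, -550); reduce u mod 72: (25, -35).
General solution: u = 25 + 72t, v = -35 - 103t for integer t.
-75 ≤ 25 + 72t ≤ 1473 gives t ∈ [-1, 20], which is 22 values.

22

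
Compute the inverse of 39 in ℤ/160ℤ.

119

gcd(160, 39):
  160 = 4×39 + 4
  39 = 9×4 + 3
  4 = 1×3 + 1
  3 = 3×1
so gcd(160, 39) = 1.
Back-substitute for Bézout coefficients:
  1 = 4 - 1×3
  ... = 39×(-41) + 160×(10)
So 39×-41 ≡ 1 (mod 160), and -41 mod 160 = 119.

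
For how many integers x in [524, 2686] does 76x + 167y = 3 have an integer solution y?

gcd(167, 76) = 1  (167 = 2·76 + 15, 76 = 5·15 + 1, 15 = 15·1).
Back-substituting, 76·(11) + 167·(-5) = 1.
Scale by 3: particular solution (33, -15); reduce x mod 167: (33, -15).
General solution: x = 33 + 167t, y = -15 - 76t for integer t.
524 ≤ 33 + 167t ≤ 2686 gives t ∈ [3, 15], which is 13 values.

13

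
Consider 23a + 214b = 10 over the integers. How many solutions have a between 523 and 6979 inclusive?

gcd(214, 23) = 1  (214 = 9·23 + 7, 23 = 3·7 + 2, 7 = 3·2 + 1, 2 = 2·1).
Back-substituting, 23·(-93) + 214·(10) = 1.
Scale by 10: particular solution (-930, 100); reduce a mod 214: (140, -15).
General solution: a = 140 + 214t, b = -15 - 23t for integer t.
523 ≤ 140 + 214t ≤ 6979 gives t ∈ [2, 31], which is 30 values.

30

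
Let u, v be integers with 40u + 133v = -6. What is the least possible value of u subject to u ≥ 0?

gcd(133, 40):
  133 = 3·40 + 13
  40 = 3·13 + 1
  13 = 13·1
so gcd(133, 40) = 1.
1 divides -6, so solutions exist.
Back-substitute for Bézout coefficients:
  1 = 40 - 3·13
  ... = 40·(10) + 133·(-3)
Scale by -6/1 = -6: (u₀, v₀) = (-60, 18).
General solution: u = -60 + 133t, v = 18 - 40t for integer t.
u ≥ 0: smallest is -60 mod 133 = 73 (at t = 1), with v = -22.

73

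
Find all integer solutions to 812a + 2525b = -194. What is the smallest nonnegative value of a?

gcd(2525, 812):
  2525 = 3·812 + 89
  812 = 9·89 + 11
  89 = 8·11 + 1
  11 = 11·1
so gcd(2525, 812) = 1.
1 divides -194, so solutions exist.
Back-substitute for Bézout coefficients:
  1 = 89 - 8·11
  ... = 812·(-227) + 2525·(73)
Scale by -194/1 = -194: (a₀, b₀) = (44038, -14162).
General solution: a = 44038 + 2525t, b = -14162 - 812t for integer t.
a ≥ 0: smallest is 44038 mod 2525 = 1113 (at t = -17), with b = -358.

1113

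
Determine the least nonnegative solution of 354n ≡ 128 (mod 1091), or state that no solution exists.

gcd(1091, 354):
  1091 = 3×354 + 29
  354 = 12×29 + 6
  29 = 4×6 + 5
  6 = 1×5 + 1
  5 = 5×1
so gcd(1091, 354) = 1.
1 divides 128, so solutions exist.
Back-substitute for Bézout coefficients:
  1 = 6 - 1×5
  ... = 354×(188) + 1091×(-61)
So 354×(188) ≡ 1 (mod 1091); multiply by 128: n ≡ 24064 (mod 1091).
Smallest nonnegative: n = 24064 mod 1091 = 62.

62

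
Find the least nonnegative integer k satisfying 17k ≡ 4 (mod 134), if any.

16

gcd(134, 17) = 1.
1 divides 4, so solutions exist.
By Bézout, 17×(-63) + 134×(8) = 1.
So 17×(-63) ≡ 1 (mod 134); multiply by 4: k ≡ -252 (mod 134).
Smallest nonnegative: k = -252 mod 134 = 16.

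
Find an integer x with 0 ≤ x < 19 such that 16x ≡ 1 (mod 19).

gcd(19, 16):
  19 = 1×16 + 3
  16 = 5×3 + 1
  3 = 3×1
so gcd(19, 16) = 1.
Back-substitute for Bézout coefficients:
  1 = 16 - 5×3
  ... = 16×(6) + 19×(-5)
So 16×6 ≡ 1 (mod 19), and 6 mod 19 = 6.

6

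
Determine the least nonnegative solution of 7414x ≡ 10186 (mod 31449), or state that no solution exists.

gcd(31449, 7414) = 11.
11 divides 10186, so solutions exist.
By Bézout, 7414×(-649) + 31449×(153) = 11.
So 7414×(-649) ≡ 11 (mod 31449); multiply by 926: x ≡ -600974 (mod 2859).
Smallest nonnegative: x = -600974 mod 2859 = 2275.

2275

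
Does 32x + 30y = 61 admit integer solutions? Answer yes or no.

gcd(32, 30):
  32 = 1*30 + 2
  30 = 15*2
so gcd(32, 30) = 2.
2 does not divide 61 (remainder 1), so no integer solutions.

no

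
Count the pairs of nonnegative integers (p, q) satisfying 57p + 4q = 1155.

5

gcd(57, 4):
  57 = 14×4 + 1
  4 = 4×1
so gcd(57, 4) = 1.
Back-substitute for Bézout coefficients:
  1 = 57 - 14×4
  ... = 57×(1) + 4×(-14)
Scale by 1155: one solution is (1155, -16170). Reduce p mod 4: (3, 246).
General: p = 3 + 4t, q = 246 - 57t.
p ≥ 0 ⇒ t ≥ 0; q ≥ 0 ⇒ t ≤ 4. So t ∈ [0, 4]: 5 solutions.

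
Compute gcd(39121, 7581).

gcd(39121, 7581):
  39121 = 5·7581 + 1216
  7581 = 6·1216 + 285
  1216 = 4·285 + 76
  285 = 3·76 + 57
  76 = 1·57 + 19
  57 = 3·19
so gcd(39121, 7581) = 19.

19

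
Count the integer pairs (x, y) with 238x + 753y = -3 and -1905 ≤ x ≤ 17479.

25

gcd(753, 238):
  753 = 3·238 + 39
  238 = 6·39 + 4
  39 = 9·4 + 3
  4 = 1·3 + 1
  3 = 3·1
so gcd(753, 238) = 1.
Back-substitute for Bézout coefficients:
  1 = 4 - 1·3
  ... = 238·(193) + 753·(-61)
Scale by -3: particular solution (-579, 183); reduce x mod 753: (174, -55).
General solution: x = 174 + 753t, y = -55 - 238t for integer t.
-1905 ≤ 174 + 753t ≤ 17479 gives t ∈ [-2, 22], which is 25 values.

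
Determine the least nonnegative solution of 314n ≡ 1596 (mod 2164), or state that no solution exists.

74

gcd(2164, 314) = 2  (2164 = 6·314 + 280, 314 = 1·280 + 34, 280 = 8·34 + 8, 34 = 4·8 + 2, 8 = 4·2).
2 divides 1596, so solutions exist.
Back-substituting, 314·(255) + 2164·(-37) = 2.
So 314·(255) ≡ 2 (mod 2164); multiply by 798: n ≡ 203490 (mod 1082).
Smallest nonnegative: n = 203490 mod 1082 = 74.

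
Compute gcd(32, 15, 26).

gcd(32, 15) = 1  (32 = 2·15 + 2, 15 = 7·2 + 1, 2 = 2·1).
gcd(1, 26) = 1.

1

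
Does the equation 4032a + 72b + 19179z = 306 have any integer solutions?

gcd(4032, 72):
  4032 = 56·72
so gcd(4032, 72) = 72.
gcd(72, 19179) = 9.
9 divides 306, so integer solutions exist.

yes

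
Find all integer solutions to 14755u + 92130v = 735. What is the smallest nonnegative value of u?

9135

gcd(92130, 14755) = 5.
5 divides 735, so solutions exist.
By Bézout, 14755*(1817) + 92130*(-291) = 5.
Scale by 735/5 = 147: (u₀, v₀) = (267099, -42777).
General solution: u = 267099 + 18426t, v = -42777 - 2951t for integer t.
u ≥ 0: smallest is 267099 mod 18426 = 9135 (at t = -14), with v = -1463.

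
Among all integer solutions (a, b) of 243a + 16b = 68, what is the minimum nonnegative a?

gcd(243, 16):
  243 = 15×16 + 3
  16 = 5×3 + 1
  3 = 3×1
so gcd(243, 16) = 1.
1 divides 68, so solutions exist.
Back-substitute for Bézout coefficients:
  1 = 16 - 5×3
  ... = 243×(-5) + 16×(76)
Scale by 68/1 = 68: (a₀, b₀) = (-340, 5168).
General solution: a = -340 + 16t, b = 5168 - 243t for integer t.
a ≥ 0: smallest is -340 mod 16 = 12 (at t = 22), with b = -178.

12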